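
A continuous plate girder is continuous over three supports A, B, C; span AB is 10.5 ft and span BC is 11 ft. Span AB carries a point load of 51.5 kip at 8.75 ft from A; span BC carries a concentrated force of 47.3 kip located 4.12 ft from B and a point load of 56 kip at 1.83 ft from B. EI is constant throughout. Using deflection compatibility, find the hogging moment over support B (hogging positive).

Insert a hinge at B; M_B is the redundant, and each span becomes simply supported.
Discontinuity in slope at B on the released structure — sum the simple-span end rotations:
  span AB: point load 51.5 at a = 8.75: Pab(L + a)/(6LEI) = 241/EI
  span BC: point load 47.3 at a = 4.12: Pab(L + b)/(6LEI) = 363.2/EI
  span BC: point load 56 at a = 1.83: Pab(L + b)/(6LEI) = 287.2/EI
  relative rotation θ_0 = (241 + 650.4)/EI = 891.4/EI
A unit hogging moment at B produces rotation L₁/(3EI) + L₂/(3EI) = 7.167/EI.
Compatibility: M_B·(L₁+L₂)/(3EI) = θ_0, giving M_B = 124.4 kip·ft (hogging).

M_B = 124.4 kip·ft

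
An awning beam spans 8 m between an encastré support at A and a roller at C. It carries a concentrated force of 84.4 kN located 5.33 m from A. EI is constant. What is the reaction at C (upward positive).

R_C = 43.72 kN

Choose R_C as the redundant. The primary structure is the cantilever fixed at A.
Deflection at C on the released cantilever, summing each load's contribution:
  point load 84.4 at a = 5.33: Pa²(3L − a)/(6EI) = 7461/EI
Flexibility coefficient — unit upward force at C: δ_{CC} = L³/(3EI) = 170.7/EI.
Compatibility at C: δ_0 − R_C·δ_{CC} = 0, so R_C = 7461/170.7 = 43.72 kN.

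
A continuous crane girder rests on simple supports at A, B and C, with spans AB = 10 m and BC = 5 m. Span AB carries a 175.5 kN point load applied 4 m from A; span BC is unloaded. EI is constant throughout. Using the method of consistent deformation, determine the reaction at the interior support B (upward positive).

Release continuity at B by inserting a hinge; the redundant is the internal moment M_B. The primary structure is two simply-supported spans AB and BC.
Discontinuity in slope at B on the released structure — sum the simple-span end rotations:
  span AB: point load 175.5 at a = 4: Pab(L + a)/(6LEI) = 982.8/EI
  relative rotation θ_0 = (982.8 + 0)/EI = 982.8/EI
A unit hogging moment at B produces rotation L₁/(3EI) + L₂/(3EI) = 5/EI.
Slope continuity at B: θ_0 = M_B·5/EI, so M_B = 982.8/5 = 196.6 kN·m (hogging).
Span AB, ΣM about A with M_B applied at B: R_B^{AB}·10 = 702 + 196.6, so R_B^{AB} = 89.86 kN and R_A = 175.5 − 89.86 = 85.64 kN.
Span BC, ΣM about C: R_B^{BC}·5 = 0 + 196.6, so R_B^{BC} = 39.31 kN and R_C = 0 − 39.31 = -39.31 kN.
R_B = 89.86 + 39.31 = 129.2 kN.

R_B = 129.2 kN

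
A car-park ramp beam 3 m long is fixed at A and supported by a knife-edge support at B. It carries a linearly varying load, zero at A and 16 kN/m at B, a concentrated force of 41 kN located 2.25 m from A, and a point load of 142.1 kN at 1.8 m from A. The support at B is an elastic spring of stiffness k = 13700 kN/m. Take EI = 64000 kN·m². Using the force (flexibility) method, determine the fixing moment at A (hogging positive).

M_A = 197.5 kN·m

Take the reaction at B as the redundant and release it; the primary structure is a cantilever fixed at A.
Downward deflection at the released point B due to the loads:
  triangular load, peak 16 at the free end: 11w₀L⁴/(120EI) = 118.8/EI
  point load 41 at a = 2.25: Pa²(3L − a)/(6EI) = 233.5/EI
  point load 142.1 at a = 1.8: Pa²(3L − a)/(6EI) = 552.5/EI
  δ_0 = 904.8/EI
Tip deflection under a unit load at B: L³/(3EI) = 9/EI.
With EI = 64000 kN·m²: δ_0 = 0.014137 m and δ_{BB} = 0.000141 m/kN.
Compatibility — the spring shortens by R_B/k under the reaction it provides: δ_0 − R_B·δ_{BB} = R_B/k. With 1/k = 0.000073 m/kN, R_B = δ_0 / (δ_{BB} + 1/k) = 0.014137 / (0.000141 + 0.000073) = 66.18 kN.
Moment equilibrium about A: M_A = Σ(load moments about A) − R_B·L = 396 − 66.18×3 = 197.5 kN·m.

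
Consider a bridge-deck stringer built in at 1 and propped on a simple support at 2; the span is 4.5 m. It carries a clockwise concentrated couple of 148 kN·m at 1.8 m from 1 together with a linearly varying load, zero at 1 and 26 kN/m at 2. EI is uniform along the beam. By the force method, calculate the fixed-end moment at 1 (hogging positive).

M_1 = 36.63 kN·m

Release the roller at 2. Primary structure: cantilever fixed at 1.
Primary-structure tip deflection at 2 by superposition:
  clockwise couple 148 at a = 1.8: M₀a(2L − a)/(2EI) = 959/EI
  triangular load, peak 26 at the free end: 11w₀L⁴/(120EI) = 977.3/EI
  δ_0 = 1936/EI
Flexibility coefficient — unit upward force at 2: δ_{22} = L³/(3EI) = 30.38/EI.
The prop prevents deflection at 2: R_2 = δ_0/δ_{22} = 1936/30.38 = 63.75 kN.
Moment equilibrium about 1: M_1 = Σ(load moments about 1) − R_2·L = 323.5 − 63.75×4.5 = 36.63 kN·m.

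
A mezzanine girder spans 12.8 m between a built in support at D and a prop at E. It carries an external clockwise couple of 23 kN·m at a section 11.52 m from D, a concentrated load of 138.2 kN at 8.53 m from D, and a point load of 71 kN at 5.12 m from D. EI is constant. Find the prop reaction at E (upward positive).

R_E = 89.05 kN

Release the roller at E. Primary structure: cantilever fixed at D.
Downward deflection at the released point E due to the loads:
  clockwise couple 23 at a = 11.52: M₀a(2L − a)/(2EI) = 1865/EI
  point load 138.2 at a = 8.53: Pa²(3L − a)/(6EI) = 50060/EI
  point load 71 at a = 5.12: Pa²(3L − a)/(6EI) = 10324/EI
  δ_0 = 62249/EI
Flexibility coefficient — unit upward force at E: δ_{EE} = L³/(3EI) = 699.1/EI.
The prop prevents deflection at E: R_E = δ_0/δ_{EE} = 62249/699.1 = 89.05 kN.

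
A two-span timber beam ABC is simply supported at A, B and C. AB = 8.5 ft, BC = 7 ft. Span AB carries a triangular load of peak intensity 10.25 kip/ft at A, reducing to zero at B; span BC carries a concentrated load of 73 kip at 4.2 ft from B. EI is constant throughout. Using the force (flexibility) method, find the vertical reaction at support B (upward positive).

R_B = 59.99 kip

Insert a hinge at B; M_B is the redundant, and each span becomes simply supported.
Discontinuity in slope at B on the released structure — sum the simple-span end rotations:
  span AB: triangular load, peak 10.25: 7w₀L³/(360EI) = 122.4/EI
  span BC: point load 73 at a = 4.2: Pab(L + b)/(6LEI) = 200.3/EI
  relative rotation θ_0 = (122.4 + 200.3)/EI = 322.7/EI
A unit hogging moment at B produces rotation L₁/(3EI) + L₂/(3EI) = 5.167/EI.
Compatibility: M_B·(L₁+L₂)/(3EI) = θ_0, giving M_B = 62.46 kip·ft (hogging).
Span AB, ΣM about A with M_B applied at B: R_B^{AB}·8.5 = 123.4 + 62.46, so R_B^{AB} = 21.87 kip and R_A = 43.56 − 21.87 = 21.69 kip.
Span BC, ΣM about C: R_B^{BC}·7 = 204.4 + 62.46, so R_B^{BC} = 38.12 kip and R_C = 73 − 38.12 = 34.88 kip.
R_B = 21.87 + 38.12 = 59.99 kip.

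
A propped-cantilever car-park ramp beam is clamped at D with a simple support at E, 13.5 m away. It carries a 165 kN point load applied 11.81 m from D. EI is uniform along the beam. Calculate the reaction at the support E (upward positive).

R_E = 134.2 kN

Remove the prop at E; the released (primary) structure is a cantilever built in at D.
Primary-structure tip deflection at E by superposition:
  point load 165 at a = 11.81: Pa²(3L − a)/(6EI) = 110043/EI
Tip deflection under a unit load at E: L³/(3EI) = 820.1/EI.
The prop prevents deflection at E: R_E = δ_0/δ_{EE} = 110043/820.1 = 134.2 kN.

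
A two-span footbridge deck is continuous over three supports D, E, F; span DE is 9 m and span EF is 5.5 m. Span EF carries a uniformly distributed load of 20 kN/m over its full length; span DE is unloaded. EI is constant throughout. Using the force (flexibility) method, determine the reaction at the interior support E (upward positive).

R_E = 63.4 kN

Take M_E as the redundant. Released structure: two simple spans DE and EF with a hinge at E.
End slopes at the hinge E, treating each span as simply supported:
  span EF: UDL 20: wL³/(24EI) = 138.6/EI
  relative rotation θ_0 = (0 + 138.6)/EI = 138.6/EI
A unit hogging moment at E produces rotation L₁/(3EI) + L₂/(3EI) = 4.833/EI.
Slope continuity at E: θ_0 = M_E·4.833/EI, so M_E = 138.6/4.833 = 28.69 kN·m (hogging).
Span DE, ΣM about D with M_E applied at E: R_E^{DE}·9 = 0 + 28.69, so R_E^{DE} = 3.187 kN and R_D = 0 − 3.187 = -3.187 kN.
Span EF, ΣM about F: R_E^{EF}·5.5 = 302.5 + 28.69, so R_E^{EF} = 60.22 kN and R_F = 110 − 60.22 = 49.78 kN.
R_E = 3.187 + 60.22 = 63.4 kN.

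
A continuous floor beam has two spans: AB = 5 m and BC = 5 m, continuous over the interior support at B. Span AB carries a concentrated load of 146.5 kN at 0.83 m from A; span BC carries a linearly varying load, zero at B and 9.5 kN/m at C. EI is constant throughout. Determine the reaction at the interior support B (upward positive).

Take M_B as the redundant. Released structure: two simple spans AB and BC with a hinge at B.
Rotations at B on the released spans (each span's end-slope, ×1/EI):
  span AB: point load 146.5 at a = 0.83: Pab(L + a)/(6LEI) = 98.54/EI
  span BC: triangular load, peak 9.5: 7w₀L³/(360EI) = 23.09/EI
  relative rotation θ_0 = (98.54 + 23.09)/EI = 121.6/EI
A unit hogging moment at B produces rotation L₁/(3EI) + L₂/(3EI) = 3.333/EI.
Compatibility: M_B·(L₁+L₂)/(3EI) = θ_0, giving M_B = 36.49 kN·m (hogging).
Span AB, ΣM about A with M_B applied at B: R_B^{AB}·5 = 121.6 + 36.49, so R_B^{AB} = 31.62 kN and R_A = 146.5 − 31.62 = 114.9 kN.
Span BC, ΣM about C: R_B^{BC}·5 = 39.58 + 36.49, so R_B^{BC} = 15.21 kN and R_C = 23.75 − 15.21 = 8.536 kN.
R_B = 31.62 + 15.21 = 46.83 kN.

R_B = 46.83 kN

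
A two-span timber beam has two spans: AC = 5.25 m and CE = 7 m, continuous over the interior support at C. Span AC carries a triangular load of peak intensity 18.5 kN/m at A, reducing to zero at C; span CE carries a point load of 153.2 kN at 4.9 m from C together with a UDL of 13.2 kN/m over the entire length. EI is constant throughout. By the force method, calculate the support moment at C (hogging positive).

M_C = 142.6 kN·m

Release continuity at C by inserting a hinge; the redundant is the internal moment M_C. The primary structure is two simply-supported spans AC and CE.
End slopes at the hinge C, treating each span as simply supported:
  span AC: triangular load, peak 18.5: 7w₀L³/(360EI) = 52.05/EI
  span CE: point load 153.2 at a = 4.9: Pab(L + b)/(6LEI) = 341.6/EI
  span CE: UDL 13.2: wL³/(24EI) = 188.7/EI
  relative rotation θ_0 = (52.05 + 530.2)/EI = 582.3/EI
A unit hogging moment at C produces rotation L₁/(3EI) + L₂/(3EI) = 4.083/EI.
Compatibility: M_C·(L₁+L₂)/(3EI) = θ_0, giving M_C = 142.6 kN·m (hogging).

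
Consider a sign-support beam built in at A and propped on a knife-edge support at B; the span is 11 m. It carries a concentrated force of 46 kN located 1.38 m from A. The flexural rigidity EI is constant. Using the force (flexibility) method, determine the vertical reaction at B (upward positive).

R_B = 1.041 kN

Take the reaction at B as the redundant and release it; the primary structure is a cantilever fixed at A.
Deflection at B on the released cantilever, summing each load's contribution:
  point load 46 at a = 1.38: Pa²(3L − a)/(6EI) = 461.7/EI
Tip deflection under a unit load at B: L³/(3EI) = 443.7/EI.
The prop prevents deflection at B: R_B = δ_0/δ_{BB} = 461.7/443.7 = 1.041 kN.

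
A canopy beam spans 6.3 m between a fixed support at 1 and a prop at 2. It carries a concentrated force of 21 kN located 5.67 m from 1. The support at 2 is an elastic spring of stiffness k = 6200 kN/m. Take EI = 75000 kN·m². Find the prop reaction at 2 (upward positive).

R_2 = 15.6 kN

Remove the prop at 2; the released (primary) structure is a cantilever built in at 1.
Downward deflection at the released point 2 due to the loads:
  point load 21 at a = 5.67: Pa²(3L − a)/(6EI) = 1489/EI
Flexibility coefficient — unit upward force at 2: δ_{22} = L³/(3EI) = 83.35/EI.
With EI = 75000 kN·m²: δ_0 = 0.019849 m and δ_{22} = 0.001111 m/kN.
Compatibility — the spring shortens by R_2/k under the reaction it provides: δ_0 − R_2·δ_{22} = R_2/k. With 1/k = 0.000161 m/kN, R_2 = δ_0 / (δ_{22} + 1/k) = 0.019849 / (0.001111 + 0.000161) = 15.6 kN.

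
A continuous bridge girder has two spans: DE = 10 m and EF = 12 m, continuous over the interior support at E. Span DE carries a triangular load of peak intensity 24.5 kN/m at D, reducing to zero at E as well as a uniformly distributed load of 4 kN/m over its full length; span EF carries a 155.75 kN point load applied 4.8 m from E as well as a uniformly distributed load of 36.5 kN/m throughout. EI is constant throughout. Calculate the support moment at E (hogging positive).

Take M_E as the redundant. Released structure: two simple spans DE and EF with a hinge at E.
Discontinuity in slope at E on the released structure — sum the simple-span end rotations:
  span DE: triangular load, peak 24.5: 7w₀L³/(360EI) = 476.4/EI
  span DE: UDL 4: wL³/(24EI) = 166.7/EI
  span EF: point load 155.75 at a = 4.8: Pab(L + b)/(6LEI) = 1435/EI
  span EF: UDL 36.5: wL³/(24EI) = 2628/EI
  relative rotation θ_0 = (643.1 + 4063)/EI = 4706/EI
A unit hogging moment at E produces rotation L₁/(3EI) + L₂/(3EI) = 7.333/EI.
Slope continuity at E: θ_0 = M_E·7.333/EI, so M_E = 4706/7.333 = 641.8 kN·m (hogging).

M_E = 641.8 kN·m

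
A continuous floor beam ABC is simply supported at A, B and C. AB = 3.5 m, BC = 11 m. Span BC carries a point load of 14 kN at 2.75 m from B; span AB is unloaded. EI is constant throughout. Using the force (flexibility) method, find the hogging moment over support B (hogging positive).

Release continuity at B by inserting a hinge; the redundant is the internal moment M_B. The primary structure is two simply-supported spans AB and BC.
Rotations at B on the released spans (each span's end-slope, ×1/EI):
  span BC: point load 14 at a = 2.75: Pab(L + b)/(6LEI) = 92.64/EI
  relative rotation θ_0 = (0 + 92.64)/EI = 92.64/EI
A unit hogging moment at B produces rotation L₁/(3EI) + L₂/(3EI) = 4.833/EI.
Slope continuity at B: θ_0 = M_B·4.833/EI, so M_B = 92.64/4.833 = 19.17 kN·m (hogging).

M_B = 19.17 kN·m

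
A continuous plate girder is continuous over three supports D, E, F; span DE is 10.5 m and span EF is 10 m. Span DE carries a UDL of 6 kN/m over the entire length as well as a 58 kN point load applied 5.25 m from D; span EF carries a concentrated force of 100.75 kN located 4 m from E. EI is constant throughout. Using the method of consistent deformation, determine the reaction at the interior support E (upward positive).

R_E = 159.1 kN

Release continuity at E by inserting a hinge; the redundant is the internal moment M_E. The primary structure is two simply-supported spans DE and EF.
Discontinuity in slope at E on the released structure — sum the simple-span end rotations:
  span DE: UDL 6: wL³/(24EI) = 289.4/EI
  span DE: point load 58 at a = 5.25: Pab(L + a)/(6LEI) = 399.7/EI
  span EF: point load 100.75 at a = 4: Pab(L + b)/(6LEI) = 644.8/EI
  relative rotation θ_0 = (689.1 + 644.8)/EI = 1334/EI
A unit hogging moment at E produces rotation L₁/(3EI) + L₂/(3EI) = 6.833/EI.
Slope continuity at E: θ_0 = M_E·6.833/EI, so M_E = 1334/6.833 = 195.2 kN·m (hogging).
Span DE, ΣM about D with M_E applied at E: R_E^{DE}·10.5 = 635.2 + 195.2, so R_E^{DE} = 79.09 kN and R_D = 121 − 79.09 = 41.91 kN.
Span EF, ΣM about F: R_E^{EF}·10 = 604.5 + 195.2, so R_E^{EF} = 79.97 kN and R_F = 100.8 − 79.97 = 20.78 kN.
R_E = 79.09 + 79.97 = 159.1 kN.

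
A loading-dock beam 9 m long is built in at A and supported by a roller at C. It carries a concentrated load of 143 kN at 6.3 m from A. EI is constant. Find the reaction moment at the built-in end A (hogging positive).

M_A = 175.7 kN·m

Release the roller at C. Primary structure: cantilever fixed at A.
Free-end deflection of the primary structure under the applied loading (downward +):
  point load 143 at a = 6.3: Pa²(3L − a)/(6EI) = 19581/EI
Flexibility coefficient — unit upward force at C: δ_{CC} = L³/(3EI) = 243/EI.
The prop prevents deflection at C: R_C = δ_0/δ_{CC} = 19581/243 = 80.58 kN.
Moment equilibrium about A: M_A = Σ(load moments about A) − R_C·L = 900.9 − 80.58×9 = 175.7 kN·m.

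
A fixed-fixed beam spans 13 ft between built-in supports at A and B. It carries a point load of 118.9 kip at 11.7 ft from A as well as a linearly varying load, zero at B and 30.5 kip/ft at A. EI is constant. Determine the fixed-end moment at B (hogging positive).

Take the two fixed-end moments M_A, M_B as redundants; the released structure is the simple span AB.
End rotations of the released simple span under the applied load (×1/EI):
  at A: point load 118.9 at a = 11.7: Pab(L + b)/(6LEI) = 331.6/EI
  at B: point load 118.9 at a = 11.7: Pab(L + a)/(6LEI) = 572.7/EI
  at A: triangular load, peak 30.5: w₀L³/(45EI) = 1489/EI
  at B: triangular load, peak 30.5: 7w₀L³/(360EI) = 1303/EI
  θ_A0 = 1821/EI,  θ_B0 = 1876/EI
Flexibility coefficients: a unit moment at one end gives L/(3EI) there and L/(6EI) at the far end, so f₁₁ = f₂₂ = 4.333/EI and f₁₂ = f₂₁ = 2.167/EI.
Compatibility — zero rotation at each built-in end:
  4.333 M_A + 2.167 M_B = 1821
  2.167 M_A + 4.333 M_B = 1876
Solving the pair gives M_A = 271.6 kip·ft and M_B = 297 kip·ft (hogging).

M_B = 297 kip·ft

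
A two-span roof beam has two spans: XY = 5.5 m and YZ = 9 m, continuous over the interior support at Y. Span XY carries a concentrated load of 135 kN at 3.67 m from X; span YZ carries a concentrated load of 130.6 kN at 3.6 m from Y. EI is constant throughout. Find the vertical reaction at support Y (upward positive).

Release continuity at Y by inserting a hinge; the redundant is the internal moment M_Y. The primary structure is two simply-supported spans XY and YZ.
Discontinuity in slope at Y on the released structure — sum the simple-span end rotations:
  span XY: point load 135 at a = 3.67: Pab(L + a)/(6LEI) = 251.9/EI
  span YZ: point load 130.6 at a = 3.6: Pab(L + b)/(6LEI) = 677/EI
  relative rotation θ_0 = (251.9 + 677)/EI = 929/EI
A unit hogging moment at Y produces rotation L₁/(3EI) + L₂/(3EI) = 4.833/EI.
Slope continuity at Y: θ_0 = M_Y·4.833/EI, so M_Y = 929/4.833 = 192.2 kN·m (hogging).
Span XY, ΣM about X with M_Y applied at Y: R_Y^{XY}·5.5 = 495.4 + 192.2, so R_Y^{XY} = 125 kN and R_X = 135 − 125 = 9.972 kN.
Span YZ, ΣM about Z: R_Y^{YZ}·9 = 705.2 + 192.2, so R_Y^{YZ} = 99.72 kN and R_Z = 130.6 − 99.72 = 30.88 kN.
R_Y = 125 + 99.72 = 224.7 kN.

R_Y = 224.7 kN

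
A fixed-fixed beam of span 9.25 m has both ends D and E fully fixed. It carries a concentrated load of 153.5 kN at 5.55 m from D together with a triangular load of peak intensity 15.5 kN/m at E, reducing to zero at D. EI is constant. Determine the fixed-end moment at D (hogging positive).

Release both end moments; the primary structure is a simply-supported span DE with redundants M_D and M_E.
Simple-span end rotations at D and E under the given loads:
  at D: point load 153.5 at a = 5.55: Pab(L + b)/(6LEI) = 735.5/EI
  at E: point load 153.5 at a = 5.55: Pab(L + a)/(6LEI) = 840.6/EI
  at D: triangular load, peak 15.5: 7w₀L³/(360EI) = 238.5/EI
  at E: triangular load, peak 15.5: w₀L³/(45EI) = 272.6/EI
  θ_D0 = 974/EI,  θ_E0 = 1113/EI
Flexibility coefficients: a unit moment at one end gives L/(3EI) there and L/(6EI) at the far end, so f₁₁ = f₂₂ = 3.083/EI and f₁₂ = f₂₁ = 1.542/EI.
Compatibility — zero rotation at each built-in end:
  3.083 M_D + 1.542 M_E = 974
  1.542 M_D + 3.083 M_E = 1113
Solving the pair gives M_D = 180.5 kN·m and M_E = 270.8 kN·m (hogging).

M_D = 180.5 kN·m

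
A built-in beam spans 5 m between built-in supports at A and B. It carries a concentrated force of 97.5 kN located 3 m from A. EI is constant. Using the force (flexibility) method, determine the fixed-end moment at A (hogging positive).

M_A = 46.8 kN·m

Release both end moments; the primary structure is a simply-supported span AB with redundants M_A and M_B.
On the primary (simply-supported) span, the end slopes from the loading are:
  at A: point load 97.5 at a = 3: Pab(L + b)/(6LEI) = 136.5/EI
  at B: point load 97.5 at a = 3: Pab(L + a)/(6LEI) = 156/EI
  θ_A0 = 136.5/EI,  θ_B0 = 156/EI
Flexibility coefficients: a unit moment at one end gives L/(3EI) there and L/(6EI) at the far end, so f₁₁ = f₂₂ = 1.667/EI and f₁₂ = f₂₁ = 0.8333/EI.
Compatibility — zero rotation at each built-in end:
  1.667 M_A + 0.8333 M_B = 136.5
  0.8333 M_A + 1.667 M_B = 156
Solving the pair gives M_A = 46.8 kN·m and M_B = 70.2 kN·m (hogging).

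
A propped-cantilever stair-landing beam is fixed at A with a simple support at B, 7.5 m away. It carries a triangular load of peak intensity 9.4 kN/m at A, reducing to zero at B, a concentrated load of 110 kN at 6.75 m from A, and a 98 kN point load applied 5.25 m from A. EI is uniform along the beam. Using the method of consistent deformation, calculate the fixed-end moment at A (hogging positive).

Remove the prop at B; the released (primary) structure is a cantilever built in at A.
Free-end deflection of the primary structure under the applied loading (downward +):
  triangular load, peak 9.4 at the fixed end: w₀L⁴/(30EI) = 991.4/EI
  point load 110 at a = 6.75: Pa²(3L − a)/(6EI) = 13156/EI
  point load 98 at a = 5.25: Pa²(3L − a)/(6EI) = 7766/EI
  δ_0 = 21913/EI
Tip deflection under a unit load at B: L³/(3EI) = 140.6/EI.
The prop prevents deflection at B: R_B = δ_0/δ_{BB} = 21913/140.6 = 155.8 kN.
Moment equilibrium about A: M_A = Σ(load moments about A) − R_B·L = 1345 − 155.8×7.5 = 176.4 kN·m.

M_A = 176.4 kN·m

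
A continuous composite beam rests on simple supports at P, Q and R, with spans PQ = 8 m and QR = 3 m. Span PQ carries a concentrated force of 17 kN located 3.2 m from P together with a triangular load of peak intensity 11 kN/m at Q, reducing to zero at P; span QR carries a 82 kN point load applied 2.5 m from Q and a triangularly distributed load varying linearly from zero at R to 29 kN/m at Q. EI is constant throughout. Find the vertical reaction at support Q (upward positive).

Insert a hinge at Q; M_Q is the redundant, and each span becomes simply supported.
Rotations at Q on the released spans (each span's end-slope, ×1/EI):
  span PQ: point load 17 at a = 3.2: Pab(L + a)/(6LEI) = 60.93/EI
  span PQ: triangular load, peak 11: w₀L³/(45EI) = 125.2/EI
  span QR: point load 82 at a = 2.5: Pab(L + b)/(6LEI) = 19.93/EI
  span QR: triangular load, peak 29: w₀L³/(45EI) = 17.4/EI
  relative rotation θ_0 = (186.1 + 37.33)/EI = 223.4/EI
A unit hogging moment at Q produces rotation L₁/(3EI) + L₂/(3EI) = 3.667/EI.
Compatibility: M_Q·(L₁+L₂)/(3EI) = θ_0, giving M_Q = 60.93 kN·m (hogging).
Span PQ, ΣM about P with M_Q applied at Q: R_Q^{PQ}·8 = 289.1 + 60.93, so R_Q^{PQ} = 43.75 kN and R_P = 61 − 43.75 = 17.25 kN.
Span QR, ΣM about R: R_Q^{QR}·3 = 128 + 60.93, so R_Q^{QR} = 62.98 kN and R_R = 125.5 − 62.98 = 62.52 kN.
R_Q = 43.75 + 62.98 = 106.7 kN.

R_Q = 106.7 kN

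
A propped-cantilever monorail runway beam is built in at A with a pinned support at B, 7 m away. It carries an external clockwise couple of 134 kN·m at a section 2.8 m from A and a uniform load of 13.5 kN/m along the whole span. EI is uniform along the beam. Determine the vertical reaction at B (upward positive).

R_B = 53.81 kN

Remove the prop at B; the released (primary) structure is a cantilever built in at A.
Downward deflection at the released point B due to the loads:
  clockwise couple 134 at a = 2.8: M₀a(2L − a)/(2EI) = 2101/EI
  UDL 13.5: wL⁴/(8EI) = 4052/EI
  δ_0 = 6153/EI
Flexibility coefficient — unit upward force at B: δ_{BB} = L³/(3EI) = 114.3/EI.
The prop prevents deflection at B: R_B = δ_0/δ_{BB} = 6153/114.3 = 53.81 kN.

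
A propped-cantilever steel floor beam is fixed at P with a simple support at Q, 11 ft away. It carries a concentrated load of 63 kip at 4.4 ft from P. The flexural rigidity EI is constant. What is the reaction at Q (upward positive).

R_Q = 13.1 kip

Remove the prop at Q; the released (primary) structure is a cantilever built in at P.
Free-end deflection of the primary structure under the applied loading (downward +):
  point load 63 at a = 4.4: Pa²(3L − a)/(6EI) = 5814/EI
Tip deflection under a unit load at Q: L³/(3EI) = 443.7/EI.
The prop prevents deflection at Q: R_Q = δ_0/δ_{QQ} = 5814/443.7 = 13.1 kip.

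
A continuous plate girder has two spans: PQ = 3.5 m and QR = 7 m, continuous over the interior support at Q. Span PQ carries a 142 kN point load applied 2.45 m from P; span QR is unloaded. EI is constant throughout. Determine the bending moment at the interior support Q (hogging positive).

Release continuity at Q by inserting a hinge; the redundant is the internal moment M_Q. The primary structure is two simply-supported spans PQ and QR.
Discontinuity in slope at Q on the released structure — sum the simple-span end rotations:
  span PQ: point load 142 at a = 2.45: Pab(L + a)/(6LEI) = 103.5/EI
  relative rotation θ_0 = (103.5 + 0)/EI = 103.5/EI
A unit hogging moment at Q produces rotation L₁/(3EI) + L₂/(3EI) = 3.5/EI.
Compatibility: M_Q·(L₁+L₂)/(3EI) = θ_0, giving M_Q = 29.57 kN·m (hogging).

M_Q = 29.57 kN·m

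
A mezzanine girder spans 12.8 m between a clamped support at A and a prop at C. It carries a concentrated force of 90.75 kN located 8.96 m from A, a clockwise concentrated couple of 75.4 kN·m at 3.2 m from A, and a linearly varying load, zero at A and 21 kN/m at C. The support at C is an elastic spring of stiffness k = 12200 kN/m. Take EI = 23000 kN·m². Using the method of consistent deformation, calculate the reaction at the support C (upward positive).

Remove the prop at C; the released (primary) structure is a cantilever built in at A.
Downward deflection at the released point C due to the loads:
  point load 90.75 at a = 8.96: Pa²(3L − a)/(6EI) = 35748/EI
  clockwise couple 75.4 at a = 3.2: M₀a(2L − a)/(2EI) = 2702/EI
  triangular load, peak 21 at the free end: 11w₀L⁴/(120EI) = 51674/EI
  δ_0 = 90124/EI
Flexibility coefficient — unit upward force at C: δ_{CC} = L³/(3EI) = 699.1/EI.
With EI = 23000 kN·m²: δ_0 = 3.9184 m and δ_{CC} = 0.030394 m/kN.
Compatibility — the spring shortens by R_C/k under the reaction it provides: δ_0 − R_C·δ_{CC} = R_C/k. With 1/k = 0.000082 m/kN, R_C = δ_0 / (δ_{CC} + 1/k) = 3.9184 / (0.030394 + 0.000082) = 128.6 kN.

R_C = 128.6 kN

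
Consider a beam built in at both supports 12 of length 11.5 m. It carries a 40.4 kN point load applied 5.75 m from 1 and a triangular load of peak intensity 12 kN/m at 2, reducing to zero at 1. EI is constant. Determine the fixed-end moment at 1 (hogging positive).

Release both end moments; the primary structure is a simply-supported span 12 with redundants M_1 and M_2.
End rotations of the released simple span under the applied load (×1/EI):
  at 1: point load 40.4 at a = 5.75: Pab(L + b)/(6LEI) = 333.9/EI
  at 2: point load 40.4 at a = 5.75: Pab(L + a)/(6LEI) = 333.9/EI
  at 1: triangular load, peak 12: 7w₀L³/(360EI) = 354.9/EI
  at 2: triangular load, peak 12: w₀L³/(45EI) = 405.6/EI
  θ_10 = 688.8/EI,  θ_20 = 739.5/EI
Flexibility coefficients: a unit moment at one end gives L/(3EI) there and L/(6EI) at the far end, so f₁₁ = f₂₂ = 3.833/EI and f₁₂ = f₂₁ = 1.917/EI.
Compatibility — zero rotation at each built-in end:
  3.833 M_1 + 1.917 M_2 = 688.8
  1.917 M_1 + 3.833 M_2 = 739.5
Solving the pair gives M_1 = 111 kN·m and M_2 = 137.4 kN·m (hogging).

M_1 = 111 kN·m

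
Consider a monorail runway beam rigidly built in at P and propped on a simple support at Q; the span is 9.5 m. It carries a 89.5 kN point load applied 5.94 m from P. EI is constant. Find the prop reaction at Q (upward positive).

Remove the prop at Q; the released (primary) structure is a cantilever built in at P.
Free-end deflection of the primary structure under the applied loading (downward +):
  point load 89.5 at a = 5.94: Pa²(3L − a)/(6EI) = 11874/EI
Flexibility coefficient — unit upward force at Q: δ_{QQ} = L³/(3EI) = 285.8/EI.
The prop prevents deflection at Q: R_Q = δ_0/δ_{QQ} = 11874/285.8 = 41.55 kN.

R_Q = 41.55 kN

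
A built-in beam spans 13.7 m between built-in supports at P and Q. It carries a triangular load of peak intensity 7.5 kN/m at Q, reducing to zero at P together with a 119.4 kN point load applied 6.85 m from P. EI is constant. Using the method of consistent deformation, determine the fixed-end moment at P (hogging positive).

M_P = 251.4 kN·m

Release both end moments; the primary structure is a simply-supported span PQ with redundants M_P and M_Q.
End rotations of the released simple span under the applied load (×1/EI):
  at P: triangular load, peak 7.5: 7w₀L³/(360EI) = 375/EI
  at Q: triangular load, peak 7.5: w₀L³/(45EI) = 428.6/EI
  at P: point load 119.4 at a = 6.85: Pab(L + b)/(6LEI) = 1401/EI
  at Q: point load 119.4 at a = 6.85: Pab(L + a)/(6LEI) = 1401/EI
  θ_P0 = 1776/EI,  θ_Q0 = 1829/EI
Flexibility coefficients: a unit moment at one end gives L/(3EI) there and L/(6EI) at the far end, so f₁₁ = f₂₂ = 4.567/EI and f₁₂ = f₂₁ = 2.283/EI.
Compatibility — zero rotation at each built-in end:
  4.567 M_P + 2.283 M_Q = 1776
  2.283 M_P + 4.567 M_Q = 1829
Solving the pair gives M_P = 251.4 kN·m and M_Q = 274.9 kN·m (hogging).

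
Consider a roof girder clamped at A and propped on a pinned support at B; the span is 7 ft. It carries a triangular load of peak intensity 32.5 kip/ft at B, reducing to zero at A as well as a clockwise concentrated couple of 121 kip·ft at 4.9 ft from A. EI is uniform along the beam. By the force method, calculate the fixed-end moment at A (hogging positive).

Release the roller at B. Primary structure: cantilever fixed at A.
Downward deflection at the released point B due to the loads:
  triangular load, peak 32.5 at the free end: 11w₀L⁴/(120EI) = 7153/EI
  clockwise couple 121 at a = 4.9: M₀a(2L − a)/(2EI) = 2698/EI
  δ_0 = 9851/EI
Tip deflection under a unit load at B: L³/(3EI) = 114.3/EI.
Compatibility at B: δ_0 − R_B·δ_{BB} = 0, so R_B = 9851/114.3 = 86.16 kip.
Moment equilibrium about A: M_A = Σ(load moments about A) − R_B·L = 651.8 − 86.16×7 = 48.73 kip·ft.

M_A = 48.73 kip·ft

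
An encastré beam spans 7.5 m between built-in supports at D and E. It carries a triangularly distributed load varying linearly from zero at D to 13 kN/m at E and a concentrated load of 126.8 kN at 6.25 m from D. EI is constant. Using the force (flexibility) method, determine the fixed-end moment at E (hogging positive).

M_E = 146.6 kN·m

Take the two fixed-end moments M_D, M_E as redundants; the released structure is the simple span DE.
Simple-span end rotations at D and E under the given loads:
  at D: triangular load, peak 13: 7w₀L³/(360EI) = 106.6/EI
  at E: triangular load, peak 13: w₀L³/(45EI) = 121.9/EI
  at D: point load 126.8 at a = 6.25: Pab(L + b)/(6LEI) = 192.6/EI
  at E: point load 126.8 at a = 6.25: Pab(L + a)/(6LEI) = 302.7/EI
  θ_D0 = 299.3/EI,  θ_E0 = 424.6/EI
Flexibility coefficients: a unit moment at one end gives L/(3EI) there and L/(6EI) at the far end, so f₁₁ = f₂₂ = 2.5/EI and f₁₂ = f₂₁ = 1.25/EI.
Compatibility — zero rotation at each built-in end:
  2.5 M_D + 1.25 M_E = 299.3
  1.25 M_D + 2.5 M_E = 424.6
Solving the pair gives M_D = 46.39 kN·m and M_E = 146.6 kN·m (hogging).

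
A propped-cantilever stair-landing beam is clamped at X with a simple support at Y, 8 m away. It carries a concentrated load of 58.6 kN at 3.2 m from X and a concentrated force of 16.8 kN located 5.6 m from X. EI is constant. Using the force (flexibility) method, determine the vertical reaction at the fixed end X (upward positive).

Take the reaction at Y as the redundant and release it; the primary structure is a cantilever fixed at X.
Downward deflection at the released point Y due to the loads:
  point load 58.6 at a = 3.2: Pa²(3L − a)/(6EI) = 2080/EI
  point load 16.8 at a = 5.6: Pa²(3L − a)/(6EI) = 1616/EI
  δ_0 = 3696/EI
Flexibility coefficient — unit upward force at Y: δ_{YY} = L³/(3EI) = 170.7/EI.
The prop prevents deflection at Y: R_Y = δ_0/δ_{YY} = 3696/170.7 = 21.66 kN.
Vertical equilibrium: R_X = ΣP − R_Y = 75.4 − 21.66 = 53.74 kN.

R_X = 53.74 kN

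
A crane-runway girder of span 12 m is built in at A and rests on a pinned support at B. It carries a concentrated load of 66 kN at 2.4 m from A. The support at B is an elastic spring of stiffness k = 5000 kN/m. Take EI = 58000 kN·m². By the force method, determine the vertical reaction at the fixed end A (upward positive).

Release the roller at B. Primary structure: cantilever fixed at A.
Primary-structure tip deflection at B by superposition:
  point load 66 at a = 2.4: Pa²(3L − a)/(6EI) = 2129/EI
Tip deflection under a unit load at B: L³/(3EI) = 576/EI.
With EI = 58000 kN·m²: δ_0 = 0.036705 m and δ_{BB} = 0.009931 m/kN.
Compatibility — the spring shortens by R_B/k under the reaction it provides: δ_0 − R_B·δ_{BB} = R_B/k. With 1/k = 0.0002 m/kN, R_B = δ_0 / (δ_{BB} + 1/k) = 0.036705 / (0.009931 + 0.0002) = 3.623 kN.
Vertical equilibrium: R_A = ΣP − R_B = 66 − 3.623 = 62.38 kN.

R_A = 62.38 kN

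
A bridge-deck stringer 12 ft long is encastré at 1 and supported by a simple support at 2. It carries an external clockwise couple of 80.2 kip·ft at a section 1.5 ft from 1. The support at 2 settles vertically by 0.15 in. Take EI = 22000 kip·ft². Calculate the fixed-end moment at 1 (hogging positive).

Remove the prop at 2; the released (primary) structure is a cantilever built in at 1.
Deflection at 2 on the released cantilever, summing each load's contribution:
  clockwise couple 80.2 at a = 1.5: M₀a(2L − a)/(2EI) = 1353/EI
Tip deflection under a unit load at 2: L³/(3EI) = 576/EI.
With EI = 22000 kip·ft²: δ_0 = 0.061517 ft and δ_{22} = 0.026182 ft/kip.
Compatibility — the beam at 2 must follow the support down by 0.0125 ft: δ_0 − R_2·δ_{22} = 0.0125, so R_2 = (0.061517 − 0.0125)/0.026182 = 1.872 kip.
Moment equilibrium about 1: M_1 = Σ(load moments about 1) − R_2·L = 80.2 − 1.872×12 = 57.73 kip·ft.

M_1 = 57.73 kip·ft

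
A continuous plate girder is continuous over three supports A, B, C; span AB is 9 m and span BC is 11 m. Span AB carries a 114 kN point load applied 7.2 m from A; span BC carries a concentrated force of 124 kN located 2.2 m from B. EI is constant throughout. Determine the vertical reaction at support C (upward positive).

Insert a hinge at B; M_B is the redundant, and each span becomes simply supported.
End slopes at the hinge B, treating each span as simply supported:
  span AB: point load 114 at a = 7.2: Pab(L + a)/(6LEI) = 443.2/EI
  span BC: point load 124 at a = 2.2: Pab(L + b)/(6LEI) = 720.2/EI
  relative rotation θ_0 = (443.2 + 720.2)/EI = 1163/EI
A unit hogging moment at B produces rotation L₁/(3EI) + L₂/(3EI) = 6.667/EI.
Slope continuity at B: θ_0 = M_B·6.667/EI, so M_B = 1163/6.667 = 174.5 kN·m (hogging).
Span BC, ΣM about C: R_B^{BC}·11 = 1091 + 174.5, so R_B^{BC} = 115.1 kN and R_C = 124 − 115.1 = 8.935 kN.

R_C = 8.935 kN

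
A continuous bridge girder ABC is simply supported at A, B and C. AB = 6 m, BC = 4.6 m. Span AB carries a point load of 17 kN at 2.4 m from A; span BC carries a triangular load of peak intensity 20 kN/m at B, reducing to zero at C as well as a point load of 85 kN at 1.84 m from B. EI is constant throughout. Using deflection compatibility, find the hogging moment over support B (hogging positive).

Take M_B as the redundant. Released structure: two simple spans AB and BC with a hinge at B.
Rotations at B on the released spans (each span's end-slope, ×1/EI):
  span AB: point load 17 at a = 2.4: Pab(L + a)/(6LEI) = 34.27/EI
  span BC: triangular load, peak 20: w₀L³/(45EI) = 43.26/EI
  span BC: point load 85 at a = 1.84: Pab(L + b)/(6LEI) = 115.1/EI
  relative rotation θ_0 = (34.27 + 158.4)/EI = 192.6/EI
A unit hogging moment at B produces rotation L₁/(3EI) + L₂/(3EI) = 3.533/EI.
Slope continuity at B: θ_0 = M_B·3.533/EI, so M_B = 192.6/3.533 = 54.52 kN·m (hogging).

M_B = 54.52 kN·m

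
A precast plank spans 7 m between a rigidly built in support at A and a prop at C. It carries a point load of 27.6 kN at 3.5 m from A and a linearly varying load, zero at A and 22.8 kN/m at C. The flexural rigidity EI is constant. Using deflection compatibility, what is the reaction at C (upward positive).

R_C = 52.52 kN

Release the roller at C. Primary structure: cantilever fixed at A.
Downward deflection at the released point C due to the loads:
  point load 27.6 at a = 3.5: Pa²(3L − a)/(6EI) = 986.1/EI
  triangular load, peak 22.8 at the free end: 11w₀L⁴/(120EI) = 5018/EI
  δ_0 = 6004/EI
Tip deflection under a unit load at C: L³/(3EI) = 114.3/EI.
The prop prevents deflection at C: R_C = δ_0/δ_{CC} = 6004/114.3 = 52.52 kN.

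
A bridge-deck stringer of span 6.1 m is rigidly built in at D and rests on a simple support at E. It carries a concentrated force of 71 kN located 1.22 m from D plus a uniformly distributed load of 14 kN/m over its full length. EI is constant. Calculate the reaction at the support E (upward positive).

R_E = 36 kN

Remove the prop at E; the released (primary) structure is a cantilever built in at D.
Deflection at E on the released cantilever, summing each load's contribution:
  point load 71 at a = 1.22: Pa²(3L − a)/(6EI) = 300.8/EI
  UDL 14: wL⁴/(8EI) = 2423/EI
  δ_0 = 2724/EI
Flexibility coefficient — unit upward force at E: δ_{EE} = L³/(3EI) = 75.66/EI.
Compatibility at E: δ_0 − R_E·δ_{EE} = 0, so R_E = 2724/75.66 = 36 kN.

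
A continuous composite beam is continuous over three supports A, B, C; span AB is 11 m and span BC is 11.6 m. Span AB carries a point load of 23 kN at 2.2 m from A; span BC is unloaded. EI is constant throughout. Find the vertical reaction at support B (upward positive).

R_B = 6.694 kN

Release continuity at B by inserting a hinge; the redundant is the internal moment M_B. The primary structure is two simply-supported spans AB and BC.
Rotations at B on the released spans (each span's end-slope, ×1/EI):
  span AB: point load 23 at a = 2.2: Pab(L + a)/(6LEI) = 89.06/EI
  relative rotation θ_0 = (89.06 + 0)/EI = 89.06/EI
A unit hogging moment at B produces rotation L₁/(3EI) + L₂/(3EI) = 7.533/EI.
Slope continuity at B: θ_0 = M_B·7.533/EI, so M_B = 89.06/7.533 = 11.82 kN·m (hogging).
Span AB, ΣM about A with M_B applied at B: R_B^{AB}·11 = 50.6 + 11.82, so R_B^{AB} = 5.675 kN and R_A = 23 − 5.675 = 17.33 kN.
Span BC, ΣM about C: R_B^{BC}·11.6 = 0 + 11.82, so R_B^{BC} = 1.019 kN and R_C = 0 − 1.019 = -1.019 kN.
R_B = 5.675 + 1.019 = 6.694 kN.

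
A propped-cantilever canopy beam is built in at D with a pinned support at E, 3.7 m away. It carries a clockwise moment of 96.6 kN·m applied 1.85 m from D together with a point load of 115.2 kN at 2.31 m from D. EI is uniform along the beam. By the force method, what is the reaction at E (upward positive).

R_E = 82.71 kN

Choose R_E as the redundant. The primary structure is the cantilever fixed at D.
Deflection at E on the released cantilever, summing each load's contribution:
  clockwise couple 96.6 at a = 1.85: M₀a(2L − a)/(2EI) = 495.9/EI
  point load 115.2 at a = 2.31: Pa²(3L − a)/(6EI) = 900.6/EI
  δ_0 = 1396/EI
Tip deflection under a unit load at E: L³/(3EI) = 16.88/EI.
Compatibility at E: δ_0 − R_E·δ_{EE} = 0, so R_E = 1396/16.88 = 82.71 kN.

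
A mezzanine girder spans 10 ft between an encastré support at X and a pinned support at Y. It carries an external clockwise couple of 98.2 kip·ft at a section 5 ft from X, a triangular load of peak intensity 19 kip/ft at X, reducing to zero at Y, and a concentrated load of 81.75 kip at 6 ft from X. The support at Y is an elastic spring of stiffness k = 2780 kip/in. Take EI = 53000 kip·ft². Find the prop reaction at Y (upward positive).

Take the reaction at Y as the redundant and release it; the primary structure is a cantilever fixed at X.
Downward deflection at the released point Y due to the loads:
  clockwise couple 98.2 at a = 5: M₀a(2L − a)/(2EI) = 3682/EI
  triangular load, peak 19 at the fixed end: w₀L⁴/(30EI) = 6333/EI
  point load 81.75 at a = 6: Pa²(3L − a)/(6EI) = 11772/EI
  δ_0 = 21788/EI
Tip deflection under a unit load at Y: L³/(3EI) = 333.3/EI.
With EI = 53000 kip·ft²: δ_0 = 0.41109 ft and δ_{YY} = 0.006289 ft/kip.
Compatibility — the spring shortens by R_Y/k under the reaction it provides: δ_0 − R_Y·δ_{YY} = R_Y/k. With 1/k = 1/(2780×12) ft/kip = 0.00003 ft/kip, R_Y = δ_0 / (δ_{YY} + 1/k) = 0.41109 / (0.006289 + 0.00003) = 65.05 kip.

R_Y = 65.05 kip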